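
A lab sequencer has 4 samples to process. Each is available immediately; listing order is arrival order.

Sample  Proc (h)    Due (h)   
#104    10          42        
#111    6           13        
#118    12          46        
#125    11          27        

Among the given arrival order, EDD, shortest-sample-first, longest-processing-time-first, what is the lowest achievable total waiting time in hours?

49

FIFO (arrival order): #104 #111 #118 #125.
#104: waits 0, runs 0→10
#111: waits 10, runs 10→16
#118: waits 16, runs 16→28
#125: waits 28, runs 28→39
Sum = 0+10+16+28 = 54.
EDD (increasing due date): #111 #125 #104 #118.
#111: waits 0, runs 0→6
#125: waits 6, runs 6→17
#104: waits 17, runs 17→27
#118: waits 27, runs 27→39
Sum = 0+6+17+27 = 50.
SPT (increasing processing time): #111 #104 #125 #118.
#111: waits 0, runs 0→6
#104: waits 6, runs 6→16
#125: waits 16, runs 16→27
#118: waits 27, runs 27→39
Sum = 0+6+16+27 = 49.
LPT (decreasing processing time): #118 #125 #104 #111.
#118: waits 0, runs 0→12
#125: waits 12, runs 12→23
#104: waits 23, runs 23→33
#111: waits 33, runs 33→39
Sum = 0+12+23+33 = 68.
FIFO 54, EDD 50, SPT 49, LPT 68 → minimum 49.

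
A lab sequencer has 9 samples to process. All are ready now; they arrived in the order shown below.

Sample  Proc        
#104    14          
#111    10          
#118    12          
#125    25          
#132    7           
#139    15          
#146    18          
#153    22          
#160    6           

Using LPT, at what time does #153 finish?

LPT (decreasing processing time): #125 #153 #146 #139 #104 #118 #111 #132 #160.
#125: 0→25
#153: 25→47

47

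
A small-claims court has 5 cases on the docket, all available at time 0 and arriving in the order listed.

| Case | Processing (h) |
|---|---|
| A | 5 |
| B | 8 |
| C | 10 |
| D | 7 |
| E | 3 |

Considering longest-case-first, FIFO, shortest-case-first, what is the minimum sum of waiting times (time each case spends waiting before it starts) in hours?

49

LPT (decreasing processing time): C B D A E.
C: waits 0, runs 0→10
B: waits 10, runs 10→18
D: waits 18, runs 18→25
A: waits 25, runs 25→30
E: waits 30, runs 30→33
Sum = 0+10+18+25+30 = 83.
FIFO (arrival order): A B C D E.
A: waits 0, runs 0→5
B: waits 5, runs 5→13
C: waits 13, runs 13→23
D: waits 23, runs 23→30
E: waits 30, runs 30→33
Sum = 0+5+13+23+30 = 71.
SPT (increasing processing time): E A D B C.
E: waits 0, runs 0→3
A: waits 3, runs 3→8
D: waits 8, runs 8→15
B: waits 15, runs 15→23
C: waits 23, runs 23→33
Sum = 0+3+8+15+23 = 49.
LPT 83, FIFO 71, SPT 49 → minimum 49.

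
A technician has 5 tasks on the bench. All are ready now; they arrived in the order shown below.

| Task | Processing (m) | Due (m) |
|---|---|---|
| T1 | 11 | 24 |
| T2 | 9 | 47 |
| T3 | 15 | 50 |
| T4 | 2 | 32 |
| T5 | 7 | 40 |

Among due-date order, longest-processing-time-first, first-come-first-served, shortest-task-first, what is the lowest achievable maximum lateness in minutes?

EDD (increasing due date): T1 T4 T5 T2 T3.
T1: 0→11, due 24, lateness -13
T4: 11→13, due 32, lateness -19
T5: 13→20, due 40, lateness -20
T2: 20→29, due 47, lateness -18
T3: 29→44, due 50, lateness -6
Maximum = -6.
LPT (decreasing processing time): T3 T1 T2 T5 T4.
T3: 0→15, due 50, lateness -35
T1: 15→26, due 24, lateness 2
T2: 26→35, due 47, lateness -12
T5: 35→42, due 40, lateness 2
T4: 42→44, due 32, lateness 12
Maximum = 12.
FIFO (arrival order): T1 T2 T3 T4 T5.
T1: 0→11, due 24, lateness -13
T2: 11→20, due 47, lateness -27
T3: 20→35, due 50, lateness -15
T4: 35→37, due 32, lateness 5
T5: 37→44, due 40, lateness 4
Maximum = 5.
SPT (increasing processing time): T4 T5 T2 T1 T3.
T4: 0→2, due 32, lateness -30
T5: 2→9, due 40, lateness -31
T2: 9→18, due 47, lateness -29
T1: 18→29, due 24, lateness 5
T3: 29→44, due 50, lateness -6
Maximum = 5.
EDD -6, LPT 12, FIFO 5, SPT 5 → minimum -6.

-6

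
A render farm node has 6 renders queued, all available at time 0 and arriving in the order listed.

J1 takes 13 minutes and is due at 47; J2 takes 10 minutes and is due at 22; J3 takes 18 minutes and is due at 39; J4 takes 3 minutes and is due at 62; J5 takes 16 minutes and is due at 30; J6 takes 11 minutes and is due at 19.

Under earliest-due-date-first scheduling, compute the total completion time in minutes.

EDD (increasing due date): J6 J2 J5 J3 J1 J4.
J6: 0→11
J2: 11→21
J5: 21→37
J3: 37→55
J1: 55→68
J4: 68→71
Sum = 11+21+37+55+68+71 = 263.

263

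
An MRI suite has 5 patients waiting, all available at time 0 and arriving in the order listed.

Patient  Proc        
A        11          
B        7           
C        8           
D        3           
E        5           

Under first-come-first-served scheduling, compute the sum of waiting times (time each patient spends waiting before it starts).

FIFO (arrival order): A B C D E.
A: waits 0, runs 0→11
B: waits 11, runs 11→18
C: waits 18, runs 18→26
D: waits 26, runs 26→29
E: waits 29, runs 29→34
Sum = 0+11+18+26+29 = 84.

84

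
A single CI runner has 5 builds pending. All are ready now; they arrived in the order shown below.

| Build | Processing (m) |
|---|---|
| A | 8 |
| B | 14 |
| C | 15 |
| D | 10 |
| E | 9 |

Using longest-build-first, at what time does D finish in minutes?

LPT (decreasing processing time): C B D E A.
C: 0→15
B: 15→29
D: 29→39

39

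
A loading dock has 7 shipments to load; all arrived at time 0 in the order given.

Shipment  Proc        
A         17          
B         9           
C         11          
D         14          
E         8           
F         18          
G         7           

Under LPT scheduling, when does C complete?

LPT (decreasing processing time): F A D C B E G.
F: 0→18
A: 18→35
D: 35→49
C: 49→60

60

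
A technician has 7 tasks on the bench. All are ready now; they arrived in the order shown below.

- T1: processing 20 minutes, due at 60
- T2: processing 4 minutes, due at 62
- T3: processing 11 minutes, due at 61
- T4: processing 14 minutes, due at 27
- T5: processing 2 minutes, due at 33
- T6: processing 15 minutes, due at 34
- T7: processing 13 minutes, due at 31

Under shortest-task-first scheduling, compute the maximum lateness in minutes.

SPT (increasing processing time): T5 T2 T3 T7 T4 T6 T1.
T5: 0→2, due 33, lateness -31
T2: 2→6, due 62, lateness -56
T3: 6→17, due 61, lateness -44
T7: 17→30, due 31, lateness -1
T4: 30→44, due 27, lateness 17
T6: 44→59, due 34, lateness 25
T1: 59→79, due 60, lateness 19
Maximum = 25.

25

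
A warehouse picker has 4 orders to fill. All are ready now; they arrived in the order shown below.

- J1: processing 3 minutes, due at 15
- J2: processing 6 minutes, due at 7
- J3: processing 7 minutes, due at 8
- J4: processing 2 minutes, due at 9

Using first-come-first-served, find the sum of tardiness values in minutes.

19

FIFO (arrival order): J1 J2 J3 J4.
J1: 0→3, due 15, tardiness 0
J2: 3→9, due 7, tardiness 2
J3: 9→16, due 8, tardiness 8
J4: 16→18, due 9, tardiness 9
Sum = 0+2+8+9 = 19.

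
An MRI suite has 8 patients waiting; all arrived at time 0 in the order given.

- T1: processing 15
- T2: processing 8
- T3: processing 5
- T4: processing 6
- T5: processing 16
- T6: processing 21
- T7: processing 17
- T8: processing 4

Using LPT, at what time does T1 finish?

LPT (decreasing processing time): T6 T7 T5 T1 T2 T4 T3 T8.
T6: 0→21
T7: 21→38
T5: 38→54
T1: 54→69

69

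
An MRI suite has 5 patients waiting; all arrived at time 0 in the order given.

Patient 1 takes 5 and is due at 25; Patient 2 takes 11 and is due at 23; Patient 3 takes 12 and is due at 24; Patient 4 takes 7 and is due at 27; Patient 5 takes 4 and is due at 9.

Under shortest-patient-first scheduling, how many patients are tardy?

SPT (increasing processing time): Patient 5 Patient 1 Patient 4 Patient 2 Patient 3.
Patient 5: 0→4, due 9, tardiness 0
Patient 1: 4→9, due 25, tardiness 0
Patient 4: 9→16, due 27, tardiness 0
Patient 2: 16→27, due 23, tardiness 4
Patient 3: 27→39, due 24, tardiness 15
Late patients: 2.

2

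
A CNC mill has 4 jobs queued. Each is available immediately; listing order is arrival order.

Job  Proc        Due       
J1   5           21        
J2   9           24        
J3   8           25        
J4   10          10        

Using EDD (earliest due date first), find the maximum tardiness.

7

EDD (increasing due date): J4 J1 J2 J3.
J4: 0→10, due 10, tardiness 0
J1: 10→15, due 21, tardiness 0
J2: 15→24, due 24, tardiness 0
J3: 24→32, due 25, tardiness 7
Maximum = 7.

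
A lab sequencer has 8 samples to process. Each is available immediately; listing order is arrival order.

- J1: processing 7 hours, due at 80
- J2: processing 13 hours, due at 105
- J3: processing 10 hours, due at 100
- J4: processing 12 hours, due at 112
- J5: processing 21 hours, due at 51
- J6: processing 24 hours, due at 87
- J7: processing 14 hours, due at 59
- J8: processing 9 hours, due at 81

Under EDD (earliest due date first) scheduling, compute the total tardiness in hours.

EDD (increasing due date): J5 J7 J1 J8 J6 J3 J2 J4.
J5: 0→21, due 51, tardiness 0
J7: 21→35, due 59, tardiness 0
J1: 35→42, due 80, tardiness 0
J8: 42→51, due 81, tardiness 0
J6: 51→75, due 87, tardiness 0
J3: 75→85, due 100, tardiness 0
J2: 85→98, due 105, tardiness 0
J4: 98→110, due 112, tardiness 0
Sum = 0+0+0+0+0+0+0+0 = 0.

0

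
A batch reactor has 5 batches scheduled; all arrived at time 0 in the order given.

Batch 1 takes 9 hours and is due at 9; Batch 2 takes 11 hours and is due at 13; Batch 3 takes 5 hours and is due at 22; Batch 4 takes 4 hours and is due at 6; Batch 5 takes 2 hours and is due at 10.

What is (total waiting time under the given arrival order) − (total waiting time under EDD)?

FIFO (arrival order): Batch 1 Batch 2 Batch 3 Batch 4 Batch 5.
Batch 1: waits 0, runs 0→9
Batch 2: waits 9, runs 9→20
Batch 3: waits 20, runs 20→25
Batch 4: waits 25, runs 25→29
Batch 5: waits 29, runs 29→31
Sum = 0+9+20+25+29 = 83.
EDD (increasing due date): Batch 4 Batch 1 Batch 5 Batch 2 Batch 3.
Batch 4: waits 0, runs 0→4
Batch 1: waits 4, runs 4→13
Batch 5: waits 13, runs 13→15
Batch 2: waits 15, runs 15→26
Batch 3: waits 26, runs 26→31
Sum = 0+4+13+15+26 = 58.
Difference = 83 − 58 = 25.

25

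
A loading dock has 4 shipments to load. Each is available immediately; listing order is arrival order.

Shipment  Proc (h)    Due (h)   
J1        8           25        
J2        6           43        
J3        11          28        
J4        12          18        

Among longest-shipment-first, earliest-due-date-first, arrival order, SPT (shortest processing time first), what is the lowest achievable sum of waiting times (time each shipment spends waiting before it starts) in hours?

LPT (decreasing processing time): J4 J3 J1 J2.
J4: waits 0, runs 0→12
J3: waits 12, runs 12→23
J1: waits 23, runs 23→31
J2: waits 31, runs 31→37
Sum = 0+12+23+31 = 66.
EDD (increasing due date): J4 J1 J3 J2.
J4: waits 0, runs 0→12
J1: waits 12, runs 12→20
J3: waits 20, runs 20→31
J2: waits 31, runs 31→37
Sum = 0+12+20+31 = 63.
FIFO (arrival order): J1 J2 J3 J4.
J1: waits 0, runs 0→8
J2: waits 8, runs 8→14
J3: waits 14, runs 14→25
J4: waits 25, runs 25→37
Sum = 0+8+14+25 = 47.
SPT (increasing processing time): J2 J1 J3 J4.
J2: waits 0, runs 0→6
J1: waits 6, runs 6→14
J3: waits 14, runs 14→25
J4: waits 25, runs 25→37
Sum = 0+6+14+25 = 45.
LPT 66, EDD 63, FIFO 47, SPT 45 → minimum 45.

45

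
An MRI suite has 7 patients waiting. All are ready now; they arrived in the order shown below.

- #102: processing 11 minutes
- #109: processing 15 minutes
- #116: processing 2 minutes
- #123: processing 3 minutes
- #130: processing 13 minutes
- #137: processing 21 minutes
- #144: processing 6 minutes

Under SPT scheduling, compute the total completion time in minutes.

SPT (increasing processing time): #116 #123 #144 #102 #130 #109 #137.
#116: 0→2
#123: 2→5
#144: 5→11
#102: 11→22
#130: 22→35
#109: 35→50
#137: 50→71
Sum = 2+5+11+22+35+50+71 = 196.

196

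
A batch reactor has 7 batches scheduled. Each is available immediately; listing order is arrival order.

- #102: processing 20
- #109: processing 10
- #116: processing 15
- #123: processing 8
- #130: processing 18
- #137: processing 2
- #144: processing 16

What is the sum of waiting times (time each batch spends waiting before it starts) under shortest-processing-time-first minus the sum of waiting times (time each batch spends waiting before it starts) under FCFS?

SPT (increasing processing time): #137 #123 #109 #116 #144 #130 #102.
#137: waits 0, runs 0→2
#123: waits 2, runs 2→10
#109: waits 10, runs 10→20
#116: waits 20, runs 20→35
#144: waits 35, runs 35→51
#130: waits 51, runs 51→69
#102: waits 69, runs 69→89
Sum = 0+2+10+20+35+51+69 = 187.
FIFO (arrival order): #102 #109 #116 #123 #130 #137 #144.
#102: waits 0, runs 0→20
#109: waits 20, runs 20→30
#116: waits 30, runs 30→45
#123: waits 45, runs 45→53
#130: waits 53, runs 53→71
#137: waits 71, runs 71→73
#144: waits 73, runs 73→89
Sum = 0+20+30+45+53+71+73 = 292.
Difference = 187 − 292 = -105.

-105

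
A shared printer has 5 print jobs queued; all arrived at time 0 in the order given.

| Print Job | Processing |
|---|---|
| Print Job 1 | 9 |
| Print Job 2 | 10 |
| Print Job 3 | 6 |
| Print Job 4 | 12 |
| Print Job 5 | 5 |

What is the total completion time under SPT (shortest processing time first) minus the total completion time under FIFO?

-24

SPT (increasing processing time): Print Job 5 Print Job 3 Print Job 1 Print Job 2 Print Job 4.
Print Job 5: 0→5
Print Job 3: 5→11
Print Job 1: 11→20
Print Job 2: 20→30
Print Job 4: 30→42
Sum = 5+11+20+30+42 = 108.
FIFO (arrival order): Print Job 1 Print Job 2 Print Job 3 Print Job 4 Print Job 5.
Print Job 1: 0→9
Print Job 2: 9→19
Print Job 3: 19→25
Print Job 4: 25→37
Print Job 5: 37→42
Sum = 9+19+25+37+42 = 132.
Difference = 108 − 132 = -24.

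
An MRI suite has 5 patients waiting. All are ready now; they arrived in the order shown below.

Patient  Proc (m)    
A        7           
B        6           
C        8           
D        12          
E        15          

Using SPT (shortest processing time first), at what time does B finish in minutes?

SPT (increasing processing time): B A C D E.
B: 0→6

6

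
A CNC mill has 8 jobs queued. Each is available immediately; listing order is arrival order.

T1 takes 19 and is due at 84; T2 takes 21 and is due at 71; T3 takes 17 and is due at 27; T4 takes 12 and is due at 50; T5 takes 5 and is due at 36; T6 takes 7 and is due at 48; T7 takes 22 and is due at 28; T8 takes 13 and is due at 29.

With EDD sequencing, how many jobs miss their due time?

EDD (increasing due date): T3 T7 T8 T5 T6 T4 T2 T1.
T3: 0→17, due 27, tardiness 0
T7: 17→39, due 28, tardiness 11
T8: 39→52, due 29, tardiness 23
T5: 52→57, due 36, tardiness 21
T6: 57→64, due 48, tardiness 16
T4: 64→76, due 50, tardiness 26
T2: 76→97, due 71, tardiness 26
T1: 97→116, due 84, tardiness 32
Late jobs: 7.

7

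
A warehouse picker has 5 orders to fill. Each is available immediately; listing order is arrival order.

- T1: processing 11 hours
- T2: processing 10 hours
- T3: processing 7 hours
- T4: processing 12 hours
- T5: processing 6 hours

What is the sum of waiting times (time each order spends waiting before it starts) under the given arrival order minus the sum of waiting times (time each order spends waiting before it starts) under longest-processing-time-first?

-8

FIFO (arrival order): T1 T2 T3 T4 T5.
T1: waits 0, runs 0→11
T2: waits 11, runs 11→21
T3: waits 21, runs 21→28
T4: waits 28, runs 28→40
T5: waits 40, runs 40→46
Sum = 0+11+21+28+40 = 100.
LPT (decreasing processing time): T4 T1 T2 T3 T5.
T4: waits 0, runs 0→12
T1: waits 12, runs 12→23
T2: waits 23, runs 23→33
T3: waits 33, runs 33→40
T5: waits 40, runs 40→46
Sum = 0+12+23+33+40 = 108.
Difference = 100 − 108 = -8.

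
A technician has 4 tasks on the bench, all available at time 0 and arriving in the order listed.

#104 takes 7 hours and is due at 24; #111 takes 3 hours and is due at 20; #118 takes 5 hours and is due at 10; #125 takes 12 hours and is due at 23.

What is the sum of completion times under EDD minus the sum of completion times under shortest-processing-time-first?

EDD (increasing due date): #118 #111 #125 #104.
#118: 0→5
#111: 5→8
#125: 8→20
#104: 20→27
Sum = 5+8+20+27 = 60.
SPT (increasing processing time): #111 #118 #104 #125.
#111: 0→3
#118: 3→8
#104: 8→15
#125: 15→27
Sum = 3+8+15+27 = 53.
Difference = 60 − 53 = 7.

7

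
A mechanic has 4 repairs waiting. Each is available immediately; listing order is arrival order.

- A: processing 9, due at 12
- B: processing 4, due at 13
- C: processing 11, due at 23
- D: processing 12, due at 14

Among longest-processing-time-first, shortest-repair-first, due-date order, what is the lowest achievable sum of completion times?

77

LPT (decreasing processing time): D C A B.
D: 0→12
C: 12→23
A: 23→32
B: 32→36
Sum = 12+23+32+36 = 103.
SPT (increasing processing time): B A C D.
B: 0→4
A: 4→13
C: 13→24
D: 24→36
Sum = 4+13+24+36 = 77.
EDD (increasing due date): A B D C.
A: 0→9
B: 9→13
D: 13→25
C: 25→36
Sum = 9+13+25+36 = 83.
LPT 103, SPT 77, EDD 83 → minimum 77.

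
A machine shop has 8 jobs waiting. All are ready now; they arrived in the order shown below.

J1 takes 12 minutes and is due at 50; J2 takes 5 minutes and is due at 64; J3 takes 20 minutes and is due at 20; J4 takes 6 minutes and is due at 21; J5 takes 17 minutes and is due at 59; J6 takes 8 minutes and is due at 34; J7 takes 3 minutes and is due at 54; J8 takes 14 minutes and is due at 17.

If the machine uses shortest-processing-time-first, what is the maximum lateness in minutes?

SPT (increasing processing time): J7 J2 J4 J6 J1 J8 J5 J3.
J7: 0→3, due 54, lateness -51
J2: 3→8, due 64, lateness -56
J4: 8→14, due 21, lateness -7
J6: 14→22, due 34, lateness -12
J1: 22→34, due 50, lateness -16
J8: 34→48, due 17, lateness 31
J5: 48→65, due 59, lateness 6
J3: 65→85, due 20, lateness 65
Maximum = 65.

65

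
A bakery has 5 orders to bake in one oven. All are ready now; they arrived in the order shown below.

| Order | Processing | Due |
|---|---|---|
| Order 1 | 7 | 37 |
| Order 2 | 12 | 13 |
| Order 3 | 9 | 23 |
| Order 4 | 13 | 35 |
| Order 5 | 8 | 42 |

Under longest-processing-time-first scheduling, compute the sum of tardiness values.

LPT (decreasing processing time): Order 4 Order 2 Order 3 Order 5 Order 1.
Order 4: 0→13, due 35, tardiness 0
Order 2: 13→25, due 13, tardiness 12
Order 3: 25→34, due 23, tardiness 11
Order 5: 34→42, due 42, tardiness 0
Order 1: 42→49, due 37, tardiness 12
Sum = 0+12+11+0+12 = 35.

35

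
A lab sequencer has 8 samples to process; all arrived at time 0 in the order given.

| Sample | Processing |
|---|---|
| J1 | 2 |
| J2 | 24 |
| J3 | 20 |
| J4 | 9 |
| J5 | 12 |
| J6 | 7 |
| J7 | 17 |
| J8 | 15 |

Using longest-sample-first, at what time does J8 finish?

LPT (decreasing processing time): J2 J3 J7 J8 J5 J4 J6 J1.
J2: 0→24
J3: 24→44
J7: 44→61
J8: 61→76

76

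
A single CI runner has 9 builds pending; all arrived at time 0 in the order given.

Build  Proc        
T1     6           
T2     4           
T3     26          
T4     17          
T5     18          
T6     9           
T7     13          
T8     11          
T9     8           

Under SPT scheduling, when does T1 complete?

10

SPT (increasing processing time): T2 T1 T9 T6 T8 T7 T4 T5 T3.
T2: 0→4
T1: 4→10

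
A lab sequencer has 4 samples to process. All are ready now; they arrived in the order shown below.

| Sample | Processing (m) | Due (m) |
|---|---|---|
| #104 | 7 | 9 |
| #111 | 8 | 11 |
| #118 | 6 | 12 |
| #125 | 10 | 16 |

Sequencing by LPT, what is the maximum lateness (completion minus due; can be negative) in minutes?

LPT (decreasing processing time): #125 #111 #104 #118.
#125: 0→10, due 16, lateness -6
#111: 10→18, due 11, lateness 7
#104: 18→25, due 9, lateness 16
#118: 25→31, due 12, lateness 19
Maximum = 19.

19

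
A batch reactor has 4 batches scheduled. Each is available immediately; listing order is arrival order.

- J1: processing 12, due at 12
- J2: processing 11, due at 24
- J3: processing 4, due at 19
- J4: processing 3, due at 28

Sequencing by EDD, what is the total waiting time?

EDD (increasing due date): J1 J3 J2 J4.
J1: waits 0, runs 0→12
J3: waits 12, runs 12→16
J2: waits 16, runs 16→27
J4: waits 27, runs 27→30
Sum = 0+12+16+27 = 55.

55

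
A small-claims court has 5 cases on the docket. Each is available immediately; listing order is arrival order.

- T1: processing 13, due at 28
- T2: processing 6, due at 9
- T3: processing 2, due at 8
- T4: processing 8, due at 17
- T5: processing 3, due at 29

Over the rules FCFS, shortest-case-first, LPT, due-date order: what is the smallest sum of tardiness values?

FIFO (arrival order): T1 T2 T3 T4 T5.
T1: 0→13, due 28, tardiness 0
T2: 13→19, due 9, tardiness 10
T3: 19→21, due 8, tardiness 13
T4: 21→29, due 17, tardiness 12
T5: 29→32, due 29, tardiness 3
Sum = 0+10+13+12+3 = 38.
SPT (increasing processing time): T3 T5 T2 T4 T1.
T3: 0→2, due 8, tardiness 0
T5: 2→5, due 29, tardiness 0
T2: 5→11, due 9, tardiness 2
T4: 11→19, due 17, tardiness 2
T1: 19→32, due 28, tardiness 4
Sum = 0+0+2+2+4 = 8.
LPT (decreasing processing time): T1 T4 T2 T5 T3.
T1: 0→13, due 28, tardiness 0
T4: 13→21, due 17, tardiness 4
T2: 21→27, due 9, tardiness 18
T5: 27→30, due 29, tardiness 1
T3: 30→32, due 8, tardiness 24
Sum = 0+4+18+1+24 = 47.
EDD (increasing due date): T3 T2 T4 T1 T5.
T3: 0→2, due 8, tardiness 0
T2: 2→8, due 9, tardiness 0
T4: 8→16, due 17, tardiness 0
T1: 16→29, due 28, tardiness 1
T5: 29→32, due 29, tardiness 3
Sum = 0+0+0+1+3 = 4.
FIFO 38, SPT 8, LPT 47, EDD 4 → minimum 4.

4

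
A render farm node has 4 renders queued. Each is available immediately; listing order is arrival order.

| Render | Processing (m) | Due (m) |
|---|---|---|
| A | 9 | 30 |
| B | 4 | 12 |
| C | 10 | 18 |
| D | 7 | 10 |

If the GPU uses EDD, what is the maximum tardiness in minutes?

3

EDD (increasing due date): D B C A.
D: 0→7, due 10, tardiness 0
B: 7→11, due 12, tardiness 0
C: 11→21, due 18, tardiness 3
A: 21→30, due 30, tardiness 0
Maximum = 3.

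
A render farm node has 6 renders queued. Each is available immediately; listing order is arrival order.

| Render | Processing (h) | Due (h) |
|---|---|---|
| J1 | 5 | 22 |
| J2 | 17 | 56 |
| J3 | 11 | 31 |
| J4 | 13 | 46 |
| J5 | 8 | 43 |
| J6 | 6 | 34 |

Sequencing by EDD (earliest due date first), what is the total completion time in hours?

EDD (increasing due date): J1 J3 J6 J5 J4 J2.
J1: 0→5
J3: 5→16
J6: 16→22
J5: 22→30
J4: 30→43
J2: 43→60
Sum = 5+16+22+30+43+60 = 176.

176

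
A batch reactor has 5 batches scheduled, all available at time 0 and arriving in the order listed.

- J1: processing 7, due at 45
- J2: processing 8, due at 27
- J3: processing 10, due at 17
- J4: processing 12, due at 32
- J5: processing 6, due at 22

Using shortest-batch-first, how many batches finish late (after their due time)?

SPT (increasing processing time): J5 J1 J2 J3 J4.
J5: 0→6, due 22, tardiness 0
J1: 6→13, due 45, tardiness 0
J2: 13→21, due 27, tardiness 0
J3: 21→31, due 17, tardiness 14
J4: 31→43, due 32, tardiness 11
Late batches: 2.

2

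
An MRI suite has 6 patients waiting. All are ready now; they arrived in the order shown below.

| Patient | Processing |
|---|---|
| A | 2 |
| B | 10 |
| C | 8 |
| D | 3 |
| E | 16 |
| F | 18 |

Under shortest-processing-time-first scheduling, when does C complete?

13

SPT (increasing processing time): A D C B E F.
A: 0→2
D: 2→5
C: 5→13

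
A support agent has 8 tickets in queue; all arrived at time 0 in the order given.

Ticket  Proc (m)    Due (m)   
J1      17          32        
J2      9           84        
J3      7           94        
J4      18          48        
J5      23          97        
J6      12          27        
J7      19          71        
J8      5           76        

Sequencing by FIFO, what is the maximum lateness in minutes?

59

FIFO (arrival order): J1 J2 J3 J4 J5 J6 J7 J8.
J1: 0→17, due 32, lateness -15
J2: 17→26, due 84, lateness -58
J3: 26→33, due 94, lateness -61
J4: 33→51, due 48, lateness 3
J5: 51→74, due 97, lateness -23
J6: 74→86, due 27, lateness 59
J7: 86→105, due 71, lateness 34
J8: 105→110, due 76, lateness 34
Maximum = 59.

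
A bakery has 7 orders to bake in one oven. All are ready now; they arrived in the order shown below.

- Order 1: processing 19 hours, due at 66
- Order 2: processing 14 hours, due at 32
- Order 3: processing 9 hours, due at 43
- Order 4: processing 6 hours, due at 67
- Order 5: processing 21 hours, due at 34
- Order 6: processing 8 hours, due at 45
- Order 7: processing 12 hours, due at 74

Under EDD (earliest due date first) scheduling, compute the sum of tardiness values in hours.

EDD (increasing due date): Order 2 Order 5 Order 3 Order 6 Order 1 Order 4 Order 7.
Order 2: 0→14, due 32, tardiness 0
Order 5: 14→35, due 34, tardiness 1
Order 3: 35→44, due 43, tardiness 1
Order 6: 44→52, due 45, tardiness 7
Order 1: 52→71, due 66, tardiness 5
Order 4: 71→77, due 67, tardiness 10
Order 7: 77→89, due 74, tardiness 15
Sum = 0+1+1+7+5+10+15 = 39.

39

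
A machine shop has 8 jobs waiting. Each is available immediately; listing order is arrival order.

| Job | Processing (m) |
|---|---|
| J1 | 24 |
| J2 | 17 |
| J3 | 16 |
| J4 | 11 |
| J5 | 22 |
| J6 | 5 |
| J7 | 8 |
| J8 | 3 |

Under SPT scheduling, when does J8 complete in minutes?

3

SPT (increasing processing time): J8 J6 J7 J4 J3 J2 J5 J1.
J8: 0→3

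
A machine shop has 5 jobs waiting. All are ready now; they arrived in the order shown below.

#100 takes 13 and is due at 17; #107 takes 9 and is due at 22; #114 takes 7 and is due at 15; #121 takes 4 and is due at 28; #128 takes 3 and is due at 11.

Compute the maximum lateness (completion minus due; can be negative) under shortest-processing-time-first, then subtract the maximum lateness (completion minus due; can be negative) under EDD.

SPT (increasing processing time): #128 #121 #114 #107 #100.
#128: 0→3, due 11, lateness -8
#121: 3→7, due 28, lateness -21
#114: 7→14, due 15, lateness -1
#107: 14→23, due 22, lateness 1
#100: 23→36, due 17, lateness 19
Maximum = 19.
EDD (increasing due date): #128 #114 #100 #107 #121.
#128: 0→3, due 11, lateness -8
#114: 3→10, due 15, lateness -5
#100: 10→23, due 17, lateness 6
#107: 23→32, due 22, lateness 10
#121: 32→36, due 28, lateness 8
Maximum = 10.
Difference = 19 − 10 = 9.

9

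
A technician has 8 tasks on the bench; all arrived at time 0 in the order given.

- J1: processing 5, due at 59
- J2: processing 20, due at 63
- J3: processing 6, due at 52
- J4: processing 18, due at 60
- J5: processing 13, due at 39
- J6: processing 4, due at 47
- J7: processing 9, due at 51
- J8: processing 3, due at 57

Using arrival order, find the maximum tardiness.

24

FIFO (arrival order): J1 J2 J3 J4 J5 J6 J7 J8.
J1: 0→5, due 59, tardiness 0
J2: 5→25, due 63, tardiness 0
J3: 25→31, due 52, tardiness 0
J4: 31→49, due 60, tardiness 0
J5: 49→62, due 39, tardiness 23
J6: 62→66, due 47, tardiness 19
J7: 66→75, due 51, tardiness 24
J8: 75→78, due 57, tardiness 21
Maximum = 24.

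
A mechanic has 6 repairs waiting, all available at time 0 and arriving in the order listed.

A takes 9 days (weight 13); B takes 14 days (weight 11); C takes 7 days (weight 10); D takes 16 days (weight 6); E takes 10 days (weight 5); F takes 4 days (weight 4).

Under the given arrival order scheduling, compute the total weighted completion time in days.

FIFO (arrival order): A B C D E F.
A: finishes 9, weight 13, w·C = 117
B: finishes 23, weight 11, w·C = 253
C: finishes 30, weight 10, w·C = 300
D: finishes 46, weight 6, w·C = 276
E: finishes 56, weight 5, w·C = 280
F: finishes 60, weight 4, w·C = 240
Sum = 117+253+300+276+280+240 = 1466.

1466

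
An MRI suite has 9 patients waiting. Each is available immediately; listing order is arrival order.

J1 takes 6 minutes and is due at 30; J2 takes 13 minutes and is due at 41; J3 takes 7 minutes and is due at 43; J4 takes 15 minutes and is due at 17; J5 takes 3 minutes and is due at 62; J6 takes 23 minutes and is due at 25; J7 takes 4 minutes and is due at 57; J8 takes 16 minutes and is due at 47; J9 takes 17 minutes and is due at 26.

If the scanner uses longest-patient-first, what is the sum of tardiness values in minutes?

321

LPT (decreasing processing time): J6 J9 J8 J4 J2 J3 J1 J7 J5.
J6: 0→23, due 25, tardiness 0
J9: 23→40, due 26, tardiness 14
J8: 40→56, due 47, tardiness 9
J4: 56→71, due 17, tardiness 54
J2: 71→84, due 41, tardiness 43
J3: 84→91, due 43, tardiness 48
J1: 91→97, due 30, tardiness 67
J7: 97→101, due 57, tardiness 44
J5: 101→104, due 62, tardiness 42
Sum = 0+14+9+54+43+48+67+44+42 = 321.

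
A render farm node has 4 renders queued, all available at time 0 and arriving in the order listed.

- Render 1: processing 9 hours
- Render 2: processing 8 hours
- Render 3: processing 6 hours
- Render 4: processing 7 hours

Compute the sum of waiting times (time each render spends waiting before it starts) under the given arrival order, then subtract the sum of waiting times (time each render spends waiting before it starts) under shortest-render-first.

9

FIFO (arrival order): Render 1 Render 2 Render 3 Render 4.
Render 1: waits 0, runs 0→9
Render 2: waits 9, runs 9→17
Render 3: waits 17, runs 17→23
Render 4: waits 23, runs 23→30
Sum = 0+9+17+23 = 49.
SPT (increasing processing time): Render 3 Render 4 Render 2 Render 1.
Render 3: waits 0, runs 0→6
Render 4: waits 6, runs 6→13
Render 2: waits 13, runs 13→21
Render 1: waits 21, runs 21→30
Sum = 0+6+13+21 = 40.
Difference = 49 − 40 = 9.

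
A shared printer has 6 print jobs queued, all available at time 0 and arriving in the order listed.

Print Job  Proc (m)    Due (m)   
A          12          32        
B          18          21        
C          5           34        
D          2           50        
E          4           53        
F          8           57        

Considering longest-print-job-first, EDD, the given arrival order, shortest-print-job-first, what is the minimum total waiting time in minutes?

LPT (decreasing processing time): B A F C E D.
B: waits 0, runs 0→18
A: waits 18, runs 18→30
F: waits 30, runs 30→38
C: waits 38, runs 38→43
E: waits 43, runs 43→47
D: waits 47, runs 47→49
Sum = 0+18+30+38+43+47 = 176.
EDD (increasing due date): B A C D E F.
B: waits 0, runs 0→18
A: waits 18, runs 18→30
C: waits 30, runs 30→35
D: waits 35, runs 35→37
E: waits 37, runs 37→41
F: waits 41, runs 41→49
Sum = 0+18+30+35+37+41 = 161.
FIFO (arrival order): A B C D E F.
A: waits 0, runs 0→12
B: waits 12, runs 12→30
C: waits 30, runs 30→35
D: waits 35, runs 35→37
E: waits 37, runs 37→41
F: waits 41, runs 41→49
Sum = 0+12+30+35+37+41 = 155.
SPT (increasing processing time): D E C F A B.
D: waits 0, runs 0→2
E: waits 2, runs 2→6
C: waits 6, runs 6→11
F: waits 11, runs 11→19
A: waits 19, runs 19→31
B: waits 31, runs 31→49
Sum = 0+2+6+11+19+31 = 69.
LPT 176, EDD 161, FIFO 155, SPT 69 → minimum 69.

69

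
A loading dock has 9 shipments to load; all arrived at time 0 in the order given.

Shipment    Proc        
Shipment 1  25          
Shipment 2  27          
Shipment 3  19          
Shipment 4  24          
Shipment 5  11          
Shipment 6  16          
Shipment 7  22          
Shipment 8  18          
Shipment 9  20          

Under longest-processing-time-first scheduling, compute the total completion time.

1016

LPT (decreasing processing time): Shipment 2 Shipment 1 Shipment 4 Shipment 7 Shipment 9 Shipment 3 Shipment 8 Shipment 6 Shipment 5.
Shipment 2: 0→27
Shipment 1: 27→52
Shipment 4: 52→76
Shipment 7: 76→98
Shipment 9: 98→118
Shipment 3: 118→137
Shipment 8: 137→155
Shipment 6: 155→171
Shipment 5: 171→182
Sum = 27+52+76+98+118+137+155+171+182 = 1016.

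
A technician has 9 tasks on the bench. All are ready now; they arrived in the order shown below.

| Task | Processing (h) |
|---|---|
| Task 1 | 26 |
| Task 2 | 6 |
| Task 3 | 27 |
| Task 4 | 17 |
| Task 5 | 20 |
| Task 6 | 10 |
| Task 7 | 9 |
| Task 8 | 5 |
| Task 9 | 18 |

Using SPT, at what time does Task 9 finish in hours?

SPT (increasing processing time): Task 8 Task 2 Task 7 Task 6 Task 4 Task 9 Task 5 Task 1 Task 3.
Task 8: 0→5
Task 2: 5→11
Task 7: 11→20
Task 6: 20→30
Task 4: 30→47
Task 9: 47→65

65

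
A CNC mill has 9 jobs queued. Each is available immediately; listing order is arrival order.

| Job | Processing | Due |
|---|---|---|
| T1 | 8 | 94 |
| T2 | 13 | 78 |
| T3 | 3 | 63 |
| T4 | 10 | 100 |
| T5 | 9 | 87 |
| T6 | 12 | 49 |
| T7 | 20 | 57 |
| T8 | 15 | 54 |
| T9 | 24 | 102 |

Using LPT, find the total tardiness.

124

LPT (decreasing processing time): T9 T7 T8 T2 T6 T4 T5 T1 T3.
T9: 0→24, due 102, tardiness 0
T7: 24→44, due 57, tardiness 0
T8: 44→59, due 54, tardiness 5
T2: 59→72, due 78, tardiness 0
T6: 72→84, due 49, tardiness 35
T4: 84→94, due 100, tardiness 0
T5: 94→103, due 87, tardiness 16
T1: 103→111, due 94, tardiness 17
T3: 111→114, due 63, tardiness 51
Sum = 0+0+5+0+35+0+16+17+51 = 124.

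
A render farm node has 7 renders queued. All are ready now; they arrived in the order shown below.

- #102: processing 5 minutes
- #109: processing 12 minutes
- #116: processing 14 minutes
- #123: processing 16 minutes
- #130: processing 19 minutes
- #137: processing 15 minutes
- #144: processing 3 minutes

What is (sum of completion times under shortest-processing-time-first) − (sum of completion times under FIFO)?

SPT (increasing processing time): #144 #102 #109 #116 #137 #123 #130.
#144: 0→3
#102: 3→8
#109: 8→20
#116: 20→34
#137: 34→49
#123: 49→65
#130: 65→84
Sum = 3+8+20+34+49+65+84 = 263.
FIFO (arrival order): #102 #109 #116 #123 #130 #137 #144.
#102: 0→5
#109: 5→17
#116: 17→31
#123: 31→47
#130: 47→66
#137: 66→81
#144: 81→84
Sum = 5+17+31+47+66+81+84 = 331.
Difference = 263 − 331 = -68.

-68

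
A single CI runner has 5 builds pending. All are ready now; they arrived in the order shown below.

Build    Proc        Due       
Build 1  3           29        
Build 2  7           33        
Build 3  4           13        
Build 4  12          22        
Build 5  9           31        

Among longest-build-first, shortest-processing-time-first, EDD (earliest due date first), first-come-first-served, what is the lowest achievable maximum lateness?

2

LPT (decreasing processing time): Build 4 Build 5 Build 2 Build 3 Build 1.
Build 4: 0→12, due 22, lateness -10
Build 5: 12→21, due 31, lateness -10
Build 2: 21→28, due 33, lateness -5
Build 3: 28→32, due 13, lateness 19
Build 1: 32→35, due 29, lateness 6
Maximum = 19.
SPT (increasing processing time): Build 1 Build 3 Build 2 Build 5 Build 4.
Build 1: 0→3, due 29, lateness -26
Build 3: 3→7, due 13, lateness -6
Build 2: 7→14, due 33, lateness -19
Build 5: 14→23, due 31, lateness -8
Build 4: 23→35, due 22, lateness 13
Maximum = 13.
EDD (increasing due date): Build 3 Build 4 Build 1 Build 5 Build 2.
Build 3: 0→4, due 13, lateness -9
Build 4: 4→16, due 22, lateness -6
Build 1: 16→19, due 29, lateness -10
Build 5: 19→28, due 31, lateness -3
Build 2: 28→35, due 33, lateness 2
Maximum = 2.
FIFO (arrival order): Build 1 Build 2 Build 3 Build 4 Build 5.
Build 1: 0→3, due 29, lateness -26
Build 2: 3→10, due 33, lateness -23
Build 3: 10→14, due 13, lateness 1
Build 4: 14→26, due 22, lateness 4
Build 5: 26→35, due 31, lateness 4
Maximum = 4.
LPT 19, SPT 13, EDD 2, FIFO 4 → minimum 2.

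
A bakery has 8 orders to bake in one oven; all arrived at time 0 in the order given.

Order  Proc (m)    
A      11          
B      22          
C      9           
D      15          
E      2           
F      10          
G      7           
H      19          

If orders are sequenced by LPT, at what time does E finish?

LPT (decreasing processing time): B H D A F C G E.
B: 0→22
H: 22→41
D: 41→56
A: 56→67
F: 67→77
C: 77→86
G: 86→93
E: 93→95

95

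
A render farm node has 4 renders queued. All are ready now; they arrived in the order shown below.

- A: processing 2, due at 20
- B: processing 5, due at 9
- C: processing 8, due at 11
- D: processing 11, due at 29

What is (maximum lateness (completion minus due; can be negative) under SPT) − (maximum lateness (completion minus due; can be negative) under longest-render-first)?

-11

SPT (increasing processing time): A B C D.
A: 0→2, due 20, lateness -18
B: 2→7, due 9, lateness -2
C: 7→15, due 11, lateness 4
D: 15→26, due 29, lateness -3
Maximum = 4.
LPT (decreasing processing time): D C B A.
D: 0→11, due 29, lateness -18
C: 11→19, due 11, lateness 8
B: 19→24, due 9, lateness 15
A: 24→26, due 20, lateness 6
Maximum = 15.
Difference = 4 − 15 = -11.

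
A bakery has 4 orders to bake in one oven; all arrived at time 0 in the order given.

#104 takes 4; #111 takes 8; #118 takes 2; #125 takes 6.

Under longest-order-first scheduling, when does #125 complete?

14

LPT (decreasing processing time): #111 #125 #104 #118.
#111: 0→8
#125: 8→14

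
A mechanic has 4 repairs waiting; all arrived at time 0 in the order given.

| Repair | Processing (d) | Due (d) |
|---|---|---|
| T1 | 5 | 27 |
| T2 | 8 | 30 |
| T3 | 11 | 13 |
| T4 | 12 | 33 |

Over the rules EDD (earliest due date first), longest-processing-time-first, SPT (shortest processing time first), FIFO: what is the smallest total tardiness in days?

3

EDD (increasing due date): T3 T1 T2 T4.
T3: 0→11, due 13, tardiness 0
T1: 11→16, due 27, tardiness 0
T2: 16→24, due 30, tardiness 0
T4: 24→36, due 33, tardiness 3
Sum = 0+0+0+3 = 3.
LPT (decreasing processing time): T4 T3 T2 T1.
T4: 0→12, due 33, tardiness 0
T3: 12→23, due 13, tardiness 10
T2: 23→31, due 30, tardiness 1
T1: 31→36, due 27, tardiness 9
Sum = 0+10+1+9 = 20.
SPT (increasing processing time): T1 T2 T3 T4.
T1: 0→5, due 27, tardiness 0
T2: 5→13, due 30, tardiness 0
T3: 13→24, due 13, tardiness 11
T4: 24→36, due 33, tardiness 3
Sum = 0+0+11+3 = 14.
FIFO (arrival order): T1 T2 T3 T4.
T1: 0→5, due 27, tardiness 0
T2: 5→13, due 30, tardiness 0
T3: 13→24, due 13, tardiness 11
T4: 24→36, due 33, tardiness 3
Sum = 0+0+11+3 = 14.
EDD 3, LPT 20, SPT 14, FIFO 14 → minimum 3.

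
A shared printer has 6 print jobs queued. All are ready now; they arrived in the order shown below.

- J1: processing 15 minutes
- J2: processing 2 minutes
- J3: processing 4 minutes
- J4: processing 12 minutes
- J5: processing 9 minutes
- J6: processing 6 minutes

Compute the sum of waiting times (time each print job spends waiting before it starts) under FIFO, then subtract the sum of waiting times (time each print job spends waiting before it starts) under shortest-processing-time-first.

54

FIFO (arrival order): J1 J2 J3 J4 J5 J6.
J1: waits 0, runs 0→15
J2: waits 15, runs 15→17
J3: waits 17, runs 17→21
J4: waits 21, runs 21→33
J5: waits 33, runs 33→42
J6: waits 42, runs 42→48
Sum = 0+15+17+21+33+42 = 128.
SPT (increasing processing time): J2 J3 J6 J5 J4 J1.
J2: waits 0, runs 0→2
J3: waits 2, runs 2→6
J6: waits 6, runs 6→12
J5: waits 12, runs 12→21
J4: waits 21, runs 21→33
J1: waits 33, runs 33→48
Sum = 0+2+6+12+21+33 = 74.
Difference = 128 − 74 = 54.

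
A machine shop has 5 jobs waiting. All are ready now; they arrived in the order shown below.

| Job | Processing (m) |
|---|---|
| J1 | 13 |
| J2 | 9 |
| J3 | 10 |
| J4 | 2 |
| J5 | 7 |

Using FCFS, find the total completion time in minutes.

FIFO (arrival order): J1 J2 J3 J4 J5.
J1: 0→13
J2: 13→22
J3: 22→32
J4: 32→34
J5: 34→41
Sum = 13+22+32+34+41 = 142.

142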